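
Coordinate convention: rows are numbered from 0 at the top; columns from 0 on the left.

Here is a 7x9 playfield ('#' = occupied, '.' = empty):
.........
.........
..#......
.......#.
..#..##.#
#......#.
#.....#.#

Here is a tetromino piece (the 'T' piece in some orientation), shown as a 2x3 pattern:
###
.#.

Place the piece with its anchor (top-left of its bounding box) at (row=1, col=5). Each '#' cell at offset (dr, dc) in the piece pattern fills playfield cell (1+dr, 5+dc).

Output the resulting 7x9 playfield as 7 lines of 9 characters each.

Answer: .........
.....###.
..#...#..
.......#.
..#..##.#
#......#.
#.....#.#

Derivation:
Fill (1+0,5+0) = (1,5)
Fill (1+0,5+1) = (1,6)
Fill (1+0,5+2) = (1,7)
Fill (1+1,5+1) = (2,6)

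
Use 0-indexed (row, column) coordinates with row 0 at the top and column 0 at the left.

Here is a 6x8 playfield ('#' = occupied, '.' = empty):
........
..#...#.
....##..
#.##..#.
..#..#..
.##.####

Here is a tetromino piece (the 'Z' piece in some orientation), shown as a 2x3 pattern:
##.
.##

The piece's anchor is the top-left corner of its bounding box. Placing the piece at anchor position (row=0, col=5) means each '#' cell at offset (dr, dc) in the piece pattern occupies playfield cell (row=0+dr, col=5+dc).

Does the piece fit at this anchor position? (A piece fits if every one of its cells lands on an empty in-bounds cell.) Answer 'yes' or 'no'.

Check each piece cell at anchor (0, 5):
  offset (0,0) -> (0,5): empty -> OK
  offset (0,1) -> (0,6): empty -> OK
  offset (1,1) -> (1,6): occupied ('#') -> FAIL
  offset (1,2) -> (1,7): empty -> OK
All cells valid: no

Answer: no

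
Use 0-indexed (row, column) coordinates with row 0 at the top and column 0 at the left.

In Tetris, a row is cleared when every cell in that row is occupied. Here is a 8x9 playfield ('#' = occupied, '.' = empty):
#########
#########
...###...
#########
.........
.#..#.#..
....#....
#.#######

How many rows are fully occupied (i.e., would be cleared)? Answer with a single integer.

Check each row:
  row 0: 0 empty cells -> FULL (clear)
  row 1: 0 empty cells -> FULL (clear)
  row 2: 6 empty cells -> not full
  row 3: 0 empty cells -> FULL (clear)
  row 4: 9 empty cells -> not full
  row 5: 6 empty cells -> not full
  row 6: 8 empty cells -> not full
  row 7: 1 empty cell -> not full
Total rows cleared: 3

Answer: 3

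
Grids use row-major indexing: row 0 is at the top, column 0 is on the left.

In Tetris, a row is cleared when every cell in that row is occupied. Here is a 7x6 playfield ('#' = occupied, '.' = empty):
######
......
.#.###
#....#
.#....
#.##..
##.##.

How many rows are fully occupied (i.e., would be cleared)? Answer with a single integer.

Check each row:
  row 0: 0 empty cells -> FULL (clear)
  row 1: 6 empty cells -> not full
  row 2: 2 empty cells -> not full
  row 3: 4 empty cells -> not full
  row 4: 5 empty cells -> not full
  row 5: 3 empty cells -> not full
  row 6: 2 empty cells -> not full
Total rows cleared: 1

Answer: 1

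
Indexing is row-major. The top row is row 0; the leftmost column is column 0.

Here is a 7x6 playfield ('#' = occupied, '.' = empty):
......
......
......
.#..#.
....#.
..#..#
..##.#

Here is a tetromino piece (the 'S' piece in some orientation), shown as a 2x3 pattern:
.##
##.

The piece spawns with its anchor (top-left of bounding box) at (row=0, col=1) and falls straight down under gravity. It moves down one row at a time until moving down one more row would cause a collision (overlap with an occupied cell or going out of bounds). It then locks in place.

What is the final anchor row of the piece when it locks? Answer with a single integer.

Spawn at (row=0, col=1). Try each row:
  row 0: fits
  row 1: fits
  row 2: blocked -> lock at row 1

Answer: 1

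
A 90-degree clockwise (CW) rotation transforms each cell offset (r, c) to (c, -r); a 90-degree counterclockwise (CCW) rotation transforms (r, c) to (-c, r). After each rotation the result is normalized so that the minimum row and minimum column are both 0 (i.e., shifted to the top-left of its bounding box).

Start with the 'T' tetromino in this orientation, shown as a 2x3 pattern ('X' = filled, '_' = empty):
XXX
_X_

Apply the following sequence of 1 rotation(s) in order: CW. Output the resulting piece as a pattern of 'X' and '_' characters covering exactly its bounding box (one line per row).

Answer: _X
XX
_X

Derivation:
Start:
XXX
_X_
After rotation 1 (CW):
_X
XX
_X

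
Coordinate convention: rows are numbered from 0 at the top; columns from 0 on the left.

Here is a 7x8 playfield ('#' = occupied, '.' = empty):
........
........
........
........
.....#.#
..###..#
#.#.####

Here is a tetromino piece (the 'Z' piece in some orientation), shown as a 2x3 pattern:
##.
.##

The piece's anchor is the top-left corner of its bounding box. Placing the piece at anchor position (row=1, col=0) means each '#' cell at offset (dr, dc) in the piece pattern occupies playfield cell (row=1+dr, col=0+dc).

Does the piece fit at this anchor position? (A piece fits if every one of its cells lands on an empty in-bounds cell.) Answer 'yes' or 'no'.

Answer: yes

Derivation:
Check each piece cell at anchor (1, 0):
  offset (0,0) -> (1,0): empty -> OK
  offset (0,1) -> (1,1): empty -> OK
  offset (1,1) -> (2,1): empty -> OK
  offset (1,2) -> (2,2): empty -> OK
All cells valid: yes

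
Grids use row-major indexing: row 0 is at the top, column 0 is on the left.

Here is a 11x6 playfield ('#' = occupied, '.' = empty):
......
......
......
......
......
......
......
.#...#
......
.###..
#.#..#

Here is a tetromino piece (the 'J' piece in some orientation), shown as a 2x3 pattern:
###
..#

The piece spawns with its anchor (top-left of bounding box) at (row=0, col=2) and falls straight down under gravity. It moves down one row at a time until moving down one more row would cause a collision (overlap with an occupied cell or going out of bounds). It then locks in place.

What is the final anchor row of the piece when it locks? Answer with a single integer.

Spawn at (row=0, col=2). Try each row:
  row 0: fits
  row 1: fits
  row 2: fits
  row 3: fits
  row 4: fits
  row 5: fits
  row 6: fits
  row 7: fits
  row 8: fits
  row 9: blocked -> lock at row 8

Answer: 8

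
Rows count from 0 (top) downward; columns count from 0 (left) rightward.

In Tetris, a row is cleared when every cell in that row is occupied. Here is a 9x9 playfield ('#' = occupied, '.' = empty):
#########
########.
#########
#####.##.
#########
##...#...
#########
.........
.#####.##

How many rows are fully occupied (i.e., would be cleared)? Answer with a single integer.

Answer: 4

Derivation:
Check each row:
  row 0: 0 empty cells -> FULL (clear)
  row 1: 1 empty cell -> not full
  row 2: 0 empty cells -> FULL (clear)
  row 3: 2 empty cells -> not full
  row 4: 0 empty cells -> FULL (clear)
  row 5: 6 empty cells -> not full
  row 6: 0 empty cells -> FULL (clear)
  row 7: 9 empty cells -> not full
  row 8: 2 empty cells -> not full
Total rows cleared: 4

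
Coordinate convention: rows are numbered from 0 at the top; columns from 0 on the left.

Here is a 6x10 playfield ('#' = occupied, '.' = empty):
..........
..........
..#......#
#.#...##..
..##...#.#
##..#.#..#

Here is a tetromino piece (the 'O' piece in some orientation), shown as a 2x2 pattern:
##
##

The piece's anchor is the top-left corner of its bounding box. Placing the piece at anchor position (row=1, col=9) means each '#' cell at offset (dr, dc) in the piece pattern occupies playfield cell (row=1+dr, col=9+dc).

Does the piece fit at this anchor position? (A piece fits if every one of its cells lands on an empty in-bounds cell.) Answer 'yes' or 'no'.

Answer: no

Derivation:
Check each piece cell at anchor (1, 9):
  offset (0,0) -> (1,9): empty -> OK
  offset (0,1) -> (1,10): out of bounds -> FAIL
  offset (1,0) -> (2,9): occupied ('#') -> FAIL
  offset (1,1) -> (2,10): out of bounds -> FAIL
All cells valid: no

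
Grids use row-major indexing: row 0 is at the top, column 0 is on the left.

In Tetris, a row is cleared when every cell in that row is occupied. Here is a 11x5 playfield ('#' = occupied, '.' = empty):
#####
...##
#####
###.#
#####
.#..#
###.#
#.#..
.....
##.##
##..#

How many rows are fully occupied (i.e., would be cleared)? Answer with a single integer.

Check each row:
  row 0: 0 empty cells -> FULL (clear)
  row 1: 3 empty cells -> not full
  row 2: 0 empty cells -> FULL (clear)
  row 3: 1 empty cell -> not full
  row 4: 0 empty cells -> FULL (clear)
  row 5: 3 empty cells -> not full
  row 6: 1 empty cell -> not full
  row 7: 3 empty cells -> not full
  row 8: 5 empty cells -> not full
  row 9: 1 empty cell -> not full
  row 10: 2 empty cells -> not full
Total rows cleared: 3

Answer: 3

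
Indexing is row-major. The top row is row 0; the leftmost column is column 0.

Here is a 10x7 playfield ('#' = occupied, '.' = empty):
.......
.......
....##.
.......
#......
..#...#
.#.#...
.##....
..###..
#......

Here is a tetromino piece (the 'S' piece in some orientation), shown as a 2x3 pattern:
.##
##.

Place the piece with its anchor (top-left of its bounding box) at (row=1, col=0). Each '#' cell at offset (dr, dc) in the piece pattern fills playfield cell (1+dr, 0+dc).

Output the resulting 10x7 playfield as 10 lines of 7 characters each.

Fill (1+0,0+1) = (1,1)
Fill (1+0,0+2) = (1,2)
Fill (1+1,0+0) = (2,0)
Fill (1+1,0+1) = (2,1)

Answer: .......
.##....
##..##.
.......
#......
..#...#
.#.#...
.##....
..###..
#......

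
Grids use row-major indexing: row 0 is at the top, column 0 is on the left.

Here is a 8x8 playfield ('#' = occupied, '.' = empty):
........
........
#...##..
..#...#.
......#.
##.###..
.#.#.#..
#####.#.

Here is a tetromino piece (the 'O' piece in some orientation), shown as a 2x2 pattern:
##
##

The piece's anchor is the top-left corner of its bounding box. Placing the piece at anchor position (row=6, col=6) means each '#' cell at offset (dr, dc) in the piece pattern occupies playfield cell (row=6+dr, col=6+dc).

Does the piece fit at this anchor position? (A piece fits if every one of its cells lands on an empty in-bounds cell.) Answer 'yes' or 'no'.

Answer: no

Derivation:
Check each piece cell at anchor (6, 6):
  offset (0,0) -> (6,6): empty -> OK
  offset (0,1) -> (6,7): empty -> OK
  offset (1,0) -> (7,6): occupied ('#') -> FAIL
  offset (1,1) -> (7,7): empty -> OK
All cells valid: no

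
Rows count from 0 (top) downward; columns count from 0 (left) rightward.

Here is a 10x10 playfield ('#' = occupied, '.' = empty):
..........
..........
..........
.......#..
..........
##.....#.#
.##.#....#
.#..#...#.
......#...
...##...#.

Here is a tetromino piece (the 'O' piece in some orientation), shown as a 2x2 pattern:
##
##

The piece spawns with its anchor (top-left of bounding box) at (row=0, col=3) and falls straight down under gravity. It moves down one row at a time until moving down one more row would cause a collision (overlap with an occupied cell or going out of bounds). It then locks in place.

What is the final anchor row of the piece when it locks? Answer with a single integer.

Spawn at (row=0, col=3). Try each row:
  row 0: fits
  row 1: fits
  row 2: fits
  row 3: fits
  row 4: fits
  row 5: blocked -> lock at row 4

Answer: 4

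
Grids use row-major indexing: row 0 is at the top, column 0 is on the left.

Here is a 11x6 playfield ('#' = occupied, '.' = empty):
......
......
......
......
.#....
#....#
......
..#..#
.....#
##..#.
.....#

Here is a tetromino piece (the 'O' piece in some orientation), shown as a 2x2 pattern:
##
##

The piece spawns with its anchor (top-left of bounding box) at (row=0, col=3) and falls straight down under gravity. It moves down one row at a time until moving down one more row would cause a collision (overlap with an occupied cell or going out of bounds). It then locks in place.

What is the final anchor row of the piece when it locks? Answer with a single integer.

Answer: 7

Derivation:
Spawn at (row=0, col=3). Try each row:
  row 0: fits
  row 1: fits
  row 2: fits
  row 3: fits
  row 4: fits
  row 5: fits
  row 6: fits
  row 7: fits
  row 8: blocked -> lock at row 7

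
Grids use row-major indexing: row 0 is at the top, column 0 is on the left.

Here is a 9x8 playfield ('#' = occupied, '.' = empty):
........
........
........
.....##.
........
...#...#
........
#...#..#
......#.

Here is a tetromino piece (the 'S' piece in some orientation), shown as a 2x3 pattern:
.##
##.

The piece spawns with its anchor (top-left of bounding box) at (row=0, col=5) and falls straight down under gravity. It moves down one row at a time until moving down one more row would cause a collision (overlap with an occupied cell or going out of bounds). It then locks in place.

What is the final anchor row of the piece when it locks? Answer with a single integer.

Spawn at (row=0, col=5). Try each row:
  row 0: fits
  row 1: fits
  row 2: blocked -> lock at row 1

Answer: 1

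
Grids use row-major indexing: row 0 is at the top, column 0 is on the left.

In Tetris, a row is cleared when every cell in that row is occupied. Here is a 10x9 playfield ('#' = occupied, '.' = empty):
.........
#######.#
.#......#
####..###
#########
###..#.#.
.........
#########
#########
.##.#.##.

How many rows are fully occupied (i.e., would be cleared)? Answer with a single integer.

Check each row:
  row 0: 9 empty cells -> not full
  row 1: 1 empty cell -> not full
  row 2: 7 empty cells -> not full
  row 3: 2 empty cells -> not full
  row 4: 0 empty cells -> FULL (clear)
  row 5: 4 empty cells -> not full
  row 6: 9 empty cells -> not full
  row 7: 0 empty cells -> FULL (clear)
  row 8: 0 empty cells -> FULL (clear)
  row 9: 4 empty cells -> not full
Total rows cleared: 3

Answer: 3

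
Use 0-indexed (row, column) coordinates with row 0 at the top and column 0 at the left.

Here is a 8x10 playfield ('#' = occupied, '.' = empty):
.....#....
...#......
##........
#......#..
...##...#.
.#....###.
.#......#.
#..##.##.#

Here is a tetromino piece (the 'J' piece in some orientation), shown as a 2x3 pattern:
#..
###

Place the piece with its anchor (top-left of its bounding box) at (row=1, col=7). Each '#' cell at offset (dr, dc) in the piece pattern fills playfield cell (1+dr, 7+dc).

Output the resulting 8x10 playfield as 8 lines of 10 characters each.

Answer: .....#....
...#...#..
##.....###
#......#..
...##...#.
.#....###.
.#......#.
#..##.##.#

Derivation:
Fill (1+0,7+0) = (1,7)
Fill (1+1,7+0) = (2,7)
Fill (1+1,7+1) = (2,8)
Fill (1+1,7+2) = (2,9)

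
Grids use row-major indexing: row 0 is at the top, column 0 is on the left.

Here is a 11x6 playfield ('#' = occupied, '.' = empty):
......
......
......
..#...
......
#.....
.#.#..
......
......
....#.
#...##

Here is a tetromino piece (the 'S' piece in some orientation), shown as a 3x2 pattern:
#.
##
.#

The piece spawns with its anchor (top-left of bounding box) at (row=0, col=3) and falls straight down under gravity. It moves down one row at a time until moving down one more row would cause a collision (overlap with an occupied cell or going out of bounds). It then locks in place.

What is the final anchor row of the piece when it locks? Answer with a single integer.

Answer: 4

Derivation:
Spawn at (row=0, col=3). Try each row:
  row 0: fits
  row 1: fits
  row 2: fits
  row 3: fits
  row 4: fits
  row 5: blocked -> lock at row 4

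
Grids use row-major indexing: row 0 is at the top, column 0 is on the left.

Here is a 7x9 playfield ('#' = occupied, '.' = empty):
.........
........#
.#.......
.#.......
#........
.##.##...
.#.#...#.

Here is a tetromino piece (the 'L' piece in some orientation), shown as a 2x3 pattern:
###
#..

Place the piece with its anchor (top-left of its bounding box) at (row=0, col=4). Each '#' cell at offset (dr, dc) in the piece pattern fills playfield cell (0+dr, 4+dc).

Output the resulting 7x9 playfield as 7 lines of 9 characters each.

Answer: ....###..
....#...#
.#.......
.#.......
#........
.##.##...
.#.#...#.

Derivation:
Fill (0+0,4+0) = (0,4)
Fill (0+0,4+1) = (0,5)
Fill (0+0,4+2) = (0,6)
Fill (0+1,4+0) = (1,4)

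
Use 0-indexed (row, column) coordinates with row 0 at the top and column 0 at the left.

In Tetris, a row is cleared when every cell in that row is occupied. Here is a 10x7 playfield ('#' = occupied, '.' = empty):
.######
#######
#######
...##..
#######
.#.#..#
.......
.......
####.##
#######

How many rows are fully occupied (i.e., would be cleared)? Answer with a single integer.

Answer: 4

Derivation:
Check each row:
  row 0: 1 empty cell -> not full
  row 1: 0 empty cells -> FULL (clear)
  row 2: 0 empty cells -> FULL (clear)
  row 3: 5 empty cells -> not full
  row 4: 0 empty cells -> FULL (clear)
  row 5: 4 empty cells -> not full
  row 6: 7 empty cells -> not full
  row 7: 7 empty cells -> not full
  row 8: 1 empty cell -> not full
  row 9: 0 empty cells -> FULL (clear)
Total rows cleared: 4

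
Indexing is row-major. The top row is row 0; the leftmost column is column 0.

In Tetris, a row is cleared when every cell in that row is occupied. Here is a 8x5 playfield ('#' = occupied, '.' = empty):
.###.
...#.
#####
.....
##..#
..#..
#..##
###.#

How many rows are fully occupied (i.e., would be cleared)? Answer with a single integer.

Check each row:
  row 0: 2 empty cells -> not full
  row 1: 4 empty cells -> not full
  row 2: 0 empty cells -> FULL (clear)
  row 3: 5 empty cells -> not full
  row 4: 2 empty cells -> not full
  row 5: 4 empty cells -> not full
  row 6: 2 empty cells -> not full
  row 7: 1 empty cell -> not full
Total rows cleared: 1

Answer: 1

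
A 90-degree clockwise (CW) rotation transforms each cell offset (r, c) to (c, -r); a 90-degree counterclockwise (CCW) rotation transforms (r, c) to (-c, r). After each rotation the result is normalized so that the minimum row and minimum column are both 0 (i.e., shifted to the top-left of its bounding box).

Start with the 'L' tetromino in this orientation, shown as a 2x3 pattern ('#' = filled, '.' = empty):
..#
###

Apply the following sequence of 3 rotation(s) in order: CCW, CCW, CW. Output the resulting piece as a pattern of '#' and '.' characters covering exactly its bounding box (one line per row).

Start:
..#
###
After rotation 1 (CCW):
##
.#
.#
After rotation 2 (CCW):
###
#..
After rotation 3 (CW):
##
.#
.#

Answer: ##
.#
.#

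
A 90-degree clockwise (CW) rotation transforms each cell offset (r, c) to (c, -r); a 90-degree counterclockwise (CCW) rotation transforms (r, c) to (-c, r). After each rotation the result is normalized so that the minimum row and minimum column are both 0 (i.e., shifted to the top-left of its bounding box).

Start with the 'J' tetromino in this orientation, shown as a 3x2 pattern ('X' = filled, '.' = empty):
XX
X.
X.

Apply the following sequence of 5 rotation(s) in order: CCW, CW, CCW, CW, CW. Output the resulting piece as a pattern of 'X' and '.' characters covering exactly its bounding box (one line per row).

Answer: XXX
..X

Derivation:
Start:
XX
X.
X.
After rotation 1 (CCW):
X..
XXX
After rotation 2 (CW):
XX
X.
X.
After rotation 3 (CCW):
X..
XXX
After rotation 4 (CW):
XX
X.
X.
After rotation 5 (CW):
XXX
..X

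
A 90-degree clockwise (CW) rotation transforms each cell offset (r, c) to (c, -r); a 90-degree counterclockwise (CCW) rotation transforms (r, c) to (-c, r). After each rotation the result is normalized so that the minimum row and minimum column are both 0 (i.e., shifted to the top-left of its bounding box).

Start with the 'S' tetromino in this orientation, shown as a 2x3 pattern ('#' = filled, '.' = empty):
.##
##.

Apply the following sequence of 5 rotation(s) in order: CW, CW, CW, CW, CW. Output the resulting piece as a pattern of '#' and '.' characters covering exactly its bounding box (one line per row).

Start:
.##
##.
After rotation 1 (CW):
#.
##
.#
After rotation 2 (CW):
.##
##.
After rotation 3 (CW):
#.
##
.#
After rotation 4 (CW):
.##
##.
After rotation 5 (CW):
#.
##
.#

Answer: #.
##
.#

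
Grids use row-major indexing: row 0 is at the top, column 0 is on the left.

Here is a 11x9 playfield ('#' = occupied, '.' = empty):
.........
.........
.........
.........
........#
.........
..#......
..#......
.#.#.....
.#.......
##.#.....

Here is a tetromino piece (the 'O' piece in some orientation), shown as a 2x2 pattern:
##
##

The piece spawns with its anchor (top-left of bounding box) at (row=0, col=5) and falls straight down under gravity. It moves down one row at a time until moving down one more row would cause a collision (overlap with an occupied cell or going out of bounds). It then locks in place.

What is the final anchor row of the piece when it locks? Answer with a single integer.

Spawn at (row=0, col=5). Try each row:
  row 0: fits
  row 1: fits
  row 2: fits
  row 3: fits
  row 4: fits
  row 5: fits
  row 6: fits
  row 7: fits
  row 8: fits
  row 9: fits
  row 10: blocked -> lock at row 9

Answer: 9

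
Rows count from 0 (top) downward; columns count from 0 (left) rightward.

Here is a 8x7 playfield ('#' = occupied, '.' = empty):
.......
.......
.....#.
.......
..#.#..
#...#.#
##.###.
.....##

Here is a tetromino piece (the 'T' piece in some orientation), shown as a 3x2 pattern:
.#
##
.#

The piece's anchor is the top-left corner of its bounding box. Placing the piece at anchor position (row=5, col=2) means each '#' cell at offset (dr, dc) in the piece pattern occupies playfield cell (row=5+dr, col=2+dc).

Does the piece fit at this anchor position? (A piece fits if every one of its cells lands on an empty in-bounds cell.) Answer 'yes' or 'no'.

Answer: no

Derivation:
Check each piece cell at anchor (5, 2):
  offset (0,1) -> (5,3): empty -> OK
  offset (1,0) -> (6,2): empty -> OK
  offset (1,1) -> (6,3): occupied ('#') -> FAIL
  offset (2,1) -> (7,3): empty -> OK
All cells valid: no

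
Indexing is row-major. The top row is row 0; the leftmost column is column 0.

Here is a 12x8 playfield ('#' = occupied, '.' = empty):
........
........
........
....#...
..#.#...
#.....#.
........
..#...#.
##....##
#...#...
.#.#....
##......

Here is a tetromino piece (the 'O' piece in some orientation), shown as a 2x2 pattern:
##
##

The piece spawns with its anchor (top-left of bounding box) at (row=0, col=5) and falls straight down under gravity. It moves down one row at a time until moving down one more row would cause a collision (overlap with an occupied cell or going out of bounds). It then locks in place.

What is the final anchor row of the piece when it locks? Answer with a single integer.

Answer: 3

Derivation:
Spawn at (row=0, col=5). Try each row:
  row 0: fits
  row 1: fits
  row 2: fits
  row 3: fits
  row 4: blocked -> lock at row 3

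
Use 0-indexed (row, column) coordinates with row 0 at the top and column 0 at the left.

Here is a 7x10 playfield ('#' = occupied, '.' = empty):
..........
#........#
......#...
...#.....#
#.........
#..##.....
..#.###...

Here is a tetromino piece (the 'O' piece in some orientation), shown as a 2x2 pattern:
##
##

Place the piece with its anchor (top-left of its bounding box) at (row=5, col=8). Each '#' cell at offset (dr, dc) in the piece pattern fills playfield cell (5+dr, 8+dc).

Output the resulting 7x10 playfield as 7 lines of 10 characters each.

Answer: ..........
#........#
......#...
...#.....#
#.........
#..##...##
..#.###.##

Derivation:
Fill (5+0,8+0) = (5,8)
Fill (5+0,8+1) = (5,9)
Fill (5+1,8+0) = (6,8)
Fill (5+1,8+1) = (6,9)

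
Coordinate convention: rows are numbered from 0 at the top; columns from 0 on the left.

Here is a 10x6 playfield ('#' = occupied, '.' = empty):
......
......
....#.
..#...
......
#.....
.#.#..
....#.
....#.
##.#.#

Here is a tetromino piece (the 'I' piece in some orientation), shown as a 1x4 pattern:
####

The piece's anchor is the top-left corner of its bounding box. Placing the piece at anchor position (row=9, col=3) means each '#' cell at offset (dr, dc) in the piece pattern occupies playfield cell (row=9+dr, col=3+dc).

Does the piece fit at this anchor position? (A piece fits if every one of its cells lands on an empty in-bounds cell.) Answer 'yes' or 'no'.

Check each piece cell at anchor (9, 3):
  offset (0,0) -> (9,3): occupied ('#') -> FAIL
  offset (0,1) -> (9,4): empty -> OK
  offset (0,2) -> (9,5): occupied ('#') -> FAIL
  offset (0,3) -> (9,6): out of bounds -> FAIL
All cells valid: no

Answer: no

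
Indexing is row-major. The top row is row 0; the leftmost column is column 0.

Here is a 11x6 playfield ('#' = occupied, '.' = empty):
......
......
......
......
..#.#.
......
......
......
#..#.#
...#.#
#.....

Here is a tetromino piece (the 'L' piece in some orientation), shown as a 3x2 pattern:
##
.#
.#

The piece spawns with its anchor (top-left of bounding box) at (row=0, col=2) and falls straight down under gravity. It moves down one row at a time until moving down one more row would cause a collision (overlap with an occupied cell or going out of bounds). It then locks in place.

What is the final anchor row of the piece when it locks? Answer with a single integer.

Answer: 3

Derivation:
Spawn at (row=0, col=2). Try each row:
  row 0: fits
  row 1: fits
  row 2: fits
  row 3: fits
  row 4: blocked -> lock at row 3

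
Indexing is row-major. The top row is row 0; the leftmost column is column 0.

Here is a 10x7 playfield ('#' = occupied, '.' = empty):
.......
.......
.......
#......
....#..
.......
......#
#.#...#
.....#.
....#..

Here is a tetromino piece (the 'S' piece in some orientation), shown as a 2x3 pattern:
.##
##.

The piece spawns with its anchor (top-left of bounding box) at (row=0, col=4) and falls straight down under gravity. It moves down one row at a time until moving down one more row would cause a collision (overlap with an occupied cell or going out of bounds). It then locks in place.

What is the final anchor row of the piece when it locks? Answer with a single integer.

Spawn at (row=0, col=4). Try each row:
  row 0: fits
  row 1: fits
  row 2: fits
  row 3: blocked -> lock at row 2

Answer: 2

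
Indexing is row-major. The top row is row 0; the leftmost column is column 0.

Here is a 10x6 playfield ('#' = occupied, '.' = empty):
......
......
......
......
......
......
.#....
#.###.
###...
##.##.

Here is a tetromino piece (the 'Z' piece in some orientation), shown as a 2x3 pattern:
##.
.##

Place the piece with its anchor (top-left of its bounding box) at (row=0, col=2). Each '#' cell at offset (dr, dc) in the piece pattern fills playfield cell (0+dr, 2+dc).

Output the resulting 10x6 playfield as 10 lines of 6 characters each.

Answer: ..##..
...##.
......
......
......
......
.#....
#.###.
###...
##.##.

Derivation:
Fill (0+0,2+0) = (0,2)
Fill (0+0,2+1) = (0,3)
Fill (0+1,2+1) = (1,3)
Fill (0+1,2+2) = (1,4)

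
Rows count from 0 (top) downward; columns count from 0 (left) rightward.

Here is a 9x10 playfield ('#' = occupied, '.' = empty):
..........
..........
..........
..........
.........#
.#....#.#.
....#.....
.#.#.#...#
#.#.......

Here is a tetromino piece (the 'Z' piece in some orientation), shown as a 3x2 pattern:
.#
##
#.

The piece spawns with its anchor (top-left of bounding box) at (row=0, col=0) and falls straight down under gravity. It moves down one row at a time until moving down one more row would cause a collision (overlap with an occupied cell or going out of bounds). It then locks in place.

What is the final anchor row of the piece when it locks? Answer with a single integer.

Answer: 3

Derivation:
Spawn at (row=0, col=0). Try each row:
  row 0: fits
  row 1: fits
  row 2: fits
  row 3: fits
  row 4: blocked -> lock at row 3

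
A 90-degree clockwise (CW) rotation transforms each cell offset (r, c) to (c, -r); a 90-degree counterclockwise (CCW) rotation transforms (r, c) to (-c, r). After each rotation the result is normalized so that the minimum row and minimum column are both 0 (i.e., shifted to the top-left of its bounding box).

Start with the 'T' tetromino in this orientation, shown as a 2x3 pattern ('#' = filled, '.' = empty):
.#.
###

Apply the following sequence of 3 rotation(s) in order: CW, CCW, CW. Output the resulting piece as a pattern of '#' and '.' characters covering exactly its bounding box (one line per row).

Start:
.#.
###
After rotation 1 (CW):
#.
##
#.
After rotation 2 (CCW):
.#.
###
After rotation 3 (CW):
#.
##
#.

Answer: #.
##
#.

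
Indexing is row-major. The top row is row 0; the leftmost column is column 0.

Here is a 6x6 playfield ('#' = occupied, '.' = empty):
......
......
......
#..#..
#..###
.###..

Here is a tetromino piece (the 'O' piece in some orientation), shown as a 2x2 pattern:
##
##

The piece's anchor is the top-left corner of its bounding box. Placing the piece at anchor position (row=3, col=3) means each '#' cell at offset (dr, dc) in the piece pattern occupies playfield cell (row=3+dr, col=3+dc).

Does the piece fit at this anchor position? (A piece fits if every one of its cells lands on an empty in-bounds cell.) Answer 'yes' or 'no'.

Check each piece cell at anchor (3, 3):
  offset (0,0) -> (3,3): occupied ('#') -> FAIL
  offset (0,1) -> (3,4): empty -> OK
  offset (1,0) -> (4,3): occupied ('#') -> FAIL
  offset (1,1) -> (4,4): occupied ('#') -> FAIL
All cells valid: no

Answer: no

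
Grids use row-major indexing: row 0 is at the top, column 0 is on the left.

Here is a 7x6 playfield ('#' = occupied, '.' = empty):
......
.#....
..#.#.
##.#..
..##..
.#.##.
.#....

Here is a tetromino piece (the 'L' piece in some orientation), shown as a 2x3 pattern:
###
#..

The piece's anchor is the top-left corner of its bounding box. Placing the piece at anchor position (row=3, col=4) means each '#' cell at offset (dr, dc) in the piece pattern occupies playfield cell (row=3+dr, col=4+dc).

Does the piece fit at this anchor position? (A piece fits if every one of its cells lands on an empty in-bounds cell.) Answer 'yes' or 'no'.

Check each piece cell at anchor (3, 4):
  offset (0,0) -> (3,4): empty -> OK
  offset (0,1) -> (3,5): empty -> OK
  offset (0,2) -> (3,6): out of bounds -> FAIL
  offset (1,0) -> (4,4): empty -> OK
All cells valid: no

Answer: no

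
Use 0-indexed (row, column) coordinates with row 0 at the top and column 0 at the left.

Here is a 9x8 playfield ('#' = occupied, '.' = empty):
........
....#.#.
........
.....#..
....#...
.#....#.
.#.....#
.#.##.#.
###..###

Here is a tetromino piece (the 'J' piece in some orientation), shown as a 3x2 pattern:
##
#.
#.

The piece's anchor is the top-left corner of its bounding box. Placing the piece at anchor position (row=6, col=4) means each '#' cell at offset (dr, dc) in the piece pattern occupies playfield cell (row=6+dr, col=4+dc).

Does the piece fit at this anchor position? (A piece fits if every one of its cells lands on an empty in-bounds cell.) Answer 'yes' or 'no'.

Answer: no

Derivation:
Check each piece cell at anchor (6, 4):
  offset (0,0) -> (6,4): empty -> OK
  offset (0,1) -> (6,5): empty -> OK
  offset (1,0) -> (7,4): occupied ('#') -> FAIL
  offset (2,0) -> (8,4): empty -> OK
All cells valid: no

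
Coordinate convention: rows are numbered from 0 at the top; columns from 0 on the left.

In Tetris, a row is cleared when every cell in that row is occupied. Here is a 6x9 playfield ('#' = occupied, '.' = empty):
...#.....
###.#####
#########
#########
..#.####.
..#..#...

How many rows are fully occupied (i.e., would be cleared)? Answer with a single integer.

Answer: 2

Derivation:
Check each row:
  row 0: 8 empty cells -> not full
  row 1: 1 empty cell -> not full
  row 2: 0 empty cells -> FULL (clear)
  row 3: 0 empty cells -> FULL (clear)
  row 4: 4 empty cells -> not full
  row 5: 7 empty cells -> not full
Total rows cleared: 2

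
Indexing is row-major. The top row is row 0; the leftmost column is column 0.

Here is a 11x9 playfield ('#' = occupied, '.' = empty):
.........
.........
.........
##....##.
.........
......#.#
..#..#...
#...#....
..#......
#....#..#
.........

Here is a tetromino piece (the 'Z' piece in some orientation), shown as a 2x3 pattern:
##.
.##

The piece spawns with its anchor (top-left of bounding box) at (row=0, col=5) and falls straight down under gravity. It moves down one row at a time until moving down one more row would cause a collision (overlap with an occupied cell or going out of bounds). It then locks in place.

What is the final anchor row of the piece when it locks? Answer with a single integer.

Spawn at (row=0, col=5). Try each row:
  row 0: fits
  row 1: fits
  row 2: blocked -> lock at row 1

Answer: 1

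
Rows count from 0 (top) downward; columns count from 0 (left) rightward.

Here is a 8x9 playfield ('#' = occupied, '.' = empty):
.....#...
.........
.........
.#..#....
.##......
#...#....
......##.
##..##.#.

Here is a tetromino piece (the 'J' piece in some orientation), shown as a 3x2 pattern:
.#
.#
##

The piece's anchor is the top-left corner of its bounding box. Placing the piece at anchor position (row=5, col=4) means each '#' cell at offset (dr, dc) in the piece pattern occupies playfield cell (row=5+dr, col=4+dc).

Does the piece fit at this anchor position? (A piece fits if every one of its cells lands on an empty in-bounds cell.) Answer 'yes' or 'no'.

Answer: no

Derivation:
Check each piece cell at anchor (5, 4):
  offset (0,1) -> (5,5): empty -> OK
  offset (1,1) -> (6,5): empty -> OK
  offset (2,0) -> (7,4): occupied ('#') -> FAIL
  offset (2,1) -> (7,5): occupied ('#') -> FAIL
All cells valid: no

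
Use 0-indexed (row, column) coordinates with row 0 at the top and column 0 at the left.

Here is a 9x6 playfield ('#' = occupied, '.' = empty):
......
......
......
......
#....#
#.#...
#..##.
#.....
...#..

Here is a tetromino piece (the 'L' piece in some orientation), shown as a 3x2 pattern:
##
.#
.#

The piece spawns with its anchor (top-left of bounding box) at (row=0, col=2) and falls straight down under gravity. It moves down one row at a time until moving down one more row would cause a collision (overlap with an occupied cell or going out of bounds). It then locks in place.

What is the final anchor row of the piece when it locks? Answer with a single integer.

Answer: 3

Derivation:
Spawn at (row=0, col=2). Try each row:
  row 0: fits
  row 1: fits
  row 2: fits
  row 3: fits
  row 4: blocked -> lock at row 3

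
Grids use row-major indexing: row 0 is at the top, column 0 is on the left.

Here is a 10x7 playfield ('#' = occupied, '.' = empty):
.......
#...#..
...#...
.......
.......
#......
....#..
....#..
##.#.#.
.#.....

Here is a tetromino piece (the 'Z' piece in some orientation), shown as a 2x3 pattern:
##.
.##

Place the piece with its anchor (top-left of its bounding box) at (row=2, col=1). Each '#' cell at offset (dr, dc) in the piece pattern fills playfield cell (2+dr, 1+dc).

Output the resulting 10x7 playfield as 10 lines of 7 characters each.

Answer: .......
#...#..
.###...
..##...
.......
#......
....#..
....#..
##.#.#.
.#.....

Derivation:
Fill (2+0,1+0) = (2,1)
Fill (2+0,1+1) = (2,2)
Fill (2+1,1+1) = (3,2)
Fill (2+1,1+2) = (3,3)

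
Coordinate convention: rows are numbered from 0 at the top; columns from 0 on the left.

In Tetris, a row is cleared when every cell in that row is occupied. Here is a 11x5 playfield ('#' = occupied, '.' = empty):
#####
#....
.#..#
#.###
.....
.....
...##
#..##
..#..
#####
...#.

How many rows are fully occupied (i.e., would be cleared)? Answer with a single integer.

Answer: 2

Derivation:
Check each row:
  row 0: 0 empty cells -> FULL (clear)
  row 1: 4 empty cells -> not full
  row 2: 3 empty cells -> not full
  row 3: 1 empty cell -> not full
  row 4: 5 empty cells -> not full
  row 5: 5 empty cells -> not full
  row 6: 3 empty cells -> not full
  row 7: 2 empty cells -> not full
  row 8: 4 empty cells -> not full
  row 9: 0 empty cells -> FULL (clear)
  row 10: 4 empty cells -> not full
Total rows cleared: 2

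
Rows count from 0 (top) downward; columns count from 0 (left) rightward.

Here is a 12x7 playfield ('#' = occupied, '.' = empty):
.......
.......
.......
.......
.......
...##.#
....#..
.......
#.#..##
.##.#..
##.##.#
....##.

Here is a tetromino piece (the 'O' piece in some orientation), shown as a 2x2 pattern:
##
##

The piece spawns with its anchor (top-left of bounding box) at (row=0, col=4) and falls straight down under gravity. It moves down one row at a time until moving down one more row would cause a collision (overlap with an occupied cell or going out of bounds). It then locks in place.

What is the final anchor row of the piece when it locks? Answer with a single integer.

Spawn at (row=0, col=4). Try each row:
  row 0: fits
  row 1: fits
  row 2: fits
  row 3: fits
  row 4: blocked -> lock at row 3

Answer: 3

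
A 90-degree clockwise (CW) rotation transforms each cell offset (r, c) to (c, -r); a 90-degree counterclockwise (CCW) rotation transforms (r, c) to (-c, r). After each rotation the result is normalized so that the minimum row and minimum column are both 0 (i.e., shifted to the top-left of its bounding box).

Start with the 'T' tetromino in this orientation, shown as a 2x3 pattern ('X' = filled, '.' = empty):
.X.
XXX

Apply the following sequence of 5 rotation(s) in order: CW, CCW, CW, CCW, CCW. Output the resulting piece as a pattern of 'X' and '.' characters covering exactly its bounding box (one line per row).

Answer: .X
XX
.X

Derivation:
Start:
.X.
XXX
After rotation 1 (CW):
X.
XX
X.
After rotation 2 (CCW):
.X.
XXX
After rotation 3 (CW):
X.
XX
X.
After rotation 4 (CCW):
.X.
XXX
After rotation 5 (CCW):
.X
XX
.X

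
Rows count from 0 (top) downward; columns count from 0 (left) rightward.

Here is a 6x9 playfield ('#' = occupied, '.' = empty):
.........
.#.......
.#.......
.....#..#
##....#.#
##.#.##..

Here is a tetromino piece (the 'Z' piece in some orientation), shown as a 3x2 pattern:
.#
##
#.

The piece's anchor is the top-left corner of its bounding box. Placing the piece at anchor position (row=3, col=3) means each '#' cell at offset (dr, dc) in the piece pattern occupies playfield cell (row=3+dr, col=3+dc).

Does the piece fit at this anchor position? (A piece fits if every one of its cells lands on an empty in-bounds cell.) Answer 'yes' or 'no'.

Answer: no

Derivation:
Check each piece cell at anchor (3, 3):
  offset (0,1) -> (3,4): empty -> OK
  offset (1,0) -> (4,3): empty -> OK
  offset (1,1) -> (4,4): empty -> OK
  offset (2,0) -> (5,3): occupied ('#') -> FAIL
All cells valid: no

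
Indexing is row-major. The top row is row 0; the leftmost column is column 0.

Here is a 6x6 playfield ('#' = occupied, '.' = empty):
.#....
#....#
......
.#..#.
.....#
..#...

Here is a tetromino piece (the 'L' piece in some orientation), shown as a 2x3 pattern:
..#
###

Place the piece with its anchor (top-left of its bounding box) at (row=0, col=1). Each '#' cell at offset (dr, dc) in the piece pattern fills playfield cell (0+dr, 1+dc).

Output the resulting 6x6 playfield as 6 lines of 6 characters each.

Fill (0+0,1+2) = (0,3)
Fill (0+1,1+0) = (1,1)
Fill (0+1,1+1) = (1,2)
Fill (0+1,1+2) = (1,3)

Answer: .#.#..
####.#
......
.#..#.
.....#
..#...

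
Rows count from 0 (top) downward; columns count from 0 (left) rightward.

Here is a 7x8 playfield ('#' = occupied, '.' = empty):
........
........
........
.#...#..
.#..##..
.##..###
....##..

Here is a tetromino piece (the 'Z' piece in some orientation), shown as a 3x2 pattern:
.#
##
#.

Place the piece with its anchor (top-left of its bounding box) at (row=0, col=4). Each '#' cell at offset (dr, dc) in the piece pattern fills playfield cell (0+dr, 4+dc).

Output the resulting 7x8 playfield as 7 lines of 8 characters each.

Answer: .....#..
....##..
....#...
.#...#..
.#..##..
.##..###
....##..

Derivation:
Fill (0+0,4+1) = (0,5)
Fill (0+1,4+0) = (1,4)
Fill (0+1,4+1) = (1,5)
Fill (0+2,4+0) = (2,4)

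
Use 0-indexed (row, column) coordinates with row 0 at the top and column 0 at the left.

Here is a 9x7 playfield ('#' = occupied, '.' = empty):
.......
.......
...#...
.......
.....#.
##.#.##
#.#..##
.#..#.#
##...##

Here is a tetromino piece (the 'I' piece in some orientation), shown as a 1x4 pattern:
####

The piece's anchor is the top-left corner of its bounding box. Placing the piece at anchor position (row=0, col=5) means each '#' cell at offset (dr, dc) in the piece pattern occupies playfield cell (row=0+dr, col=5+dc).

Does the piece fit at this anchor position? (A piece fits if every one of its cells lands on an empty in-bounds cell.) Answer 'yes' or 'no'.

Answer: no

Derivation:
Check each piece cell at anchor (0, 5):
  offset (0,0) -> (0,5): empty -> OK
  offset (0,1) -> (0,6): empty -> OK
  offset (0,2) -> (0,7): out of bounds -> FAIL
  offset (0,3) -> (0,8): out of bounds -> FAIL
All cells valid: no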